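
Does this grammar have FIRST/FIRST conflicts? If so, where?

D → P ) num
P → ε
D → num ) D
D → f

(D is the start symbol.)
FIRST sets of the non-terminals at (or reachable through a nullable prefix from) the front of some alternative:
  FIRST(P) = { ε }

Productions for D:
  D → P ) num: FIRST = { ')' }
  D → num ) D: FIRST = { 'num' }
  D → f: FIRST = { 'f' }
P has only one production, so no FIRST/FIRST conflict is possible there.

All alternatives of each non-terminal have pairwise disjoint FIRST sets.

Answer: No FIRST/FIRST conflicts.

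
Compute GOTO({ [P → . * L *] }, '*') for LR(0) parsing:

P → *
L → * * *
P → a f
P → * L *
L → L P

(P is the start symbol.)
GOTO(I, '*') = CLOSURE({ [A → αX.β] : [A → α.Xβ] ∈ I, X = '*' })

Items with dot before '*', with the dot advanced:
  [P → . * L *] → [P → * . L *]
Closure of the advanced items:
  [P → * . L *] has the dot before L: add [L → . * * *], [L → . L P]

GOTO = { [L → . * * *], [L → . L P], [P → * . L *] }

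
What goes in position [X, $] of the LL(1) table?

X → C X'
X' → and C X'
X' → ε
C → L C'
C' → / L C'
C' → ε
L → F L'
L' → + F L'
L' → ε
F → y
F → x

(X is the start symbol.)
To find M[X, $], we find productions for X where $ is in the predict set (PREDICT(N → α) = (FIRST(α) \ {ε}) ∪ (FOLLOW(N) if α ⇒* ε)).

Relevant sets:
  FIRST(C) = { 'x', 'y' }

X → C X': PREDICT = { 'x', 'y' }

M[X, $] is empty (no production applies)

Answer: Empty (error entry)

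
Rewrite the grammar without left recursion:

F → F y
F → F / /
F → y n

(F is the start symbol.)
F → y n F'
F' → y F'
F' → / / F'
F' → ε

F is directly left-recursive. The standard transformation for
  A → A α₁ | ... | A α_m | β₁ | ... | β_n
is
  A  → β₁ A' | ... | β_n A'
  A' → α₁ A' | ... | α_m A' | ε

F → y n becomes F → y n F'
F → F y becomes F' → y F'
F → F / / becomes F' → / / F'
Add F' → ε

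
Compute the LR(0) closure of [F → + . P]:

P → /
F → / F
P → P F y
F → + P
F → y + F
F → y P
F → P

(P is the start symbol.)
{ [F → + . P], [P → . /], [P → . P F y] }

Start with: [F → + . P]
  [F → + . P] has the dot before P: add [P → . /], [P → . P F y]
No further items can be added.

CLOSURE = { [F → + . P], [P → . /], [P → . P F y] }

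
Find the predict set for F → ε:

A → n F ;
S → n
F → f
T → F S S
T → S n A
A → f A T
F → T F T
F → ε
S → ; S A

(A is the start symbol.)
PREDICT(F → ε) = (FIRST(RHS) \ {ε}) ∪ (FOLLOW(F) if ε ∈ FIRST(RHS), i.e. RHS ⇒* ε)
The right-hand side is ε (FIRST(ε) = { ε }), so the predict set is FOLLOW(F) = { ';', 'f', 'n' }
PREDICT(F → ε) = { ';', 'f', 'n' }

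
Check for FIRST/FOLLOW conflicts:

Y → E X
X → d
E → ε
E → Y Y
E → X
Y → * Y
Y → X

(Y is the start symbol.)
A FIRST/FOLLOW conflict occurs when a non-terminal N has a nullable alternative N → β (β ⇒* ε) and another alternative N → α with FIRST(α) ∩ FOLLOW(N) ≠ ∅: on such a lookahead the parser cannot decide between expanding α and letting N vanish via β.

Nullable non-terminals: E.
FIRST sets used below: FIRST(Y) = { '*', 'd' }, FIRST(X) = { 'd' }

E: nullable alternative(s) E → ε; FOLLOW(E) = { 'd' }
  E → ε: FIRST \ {ε} = { } — this is the only nullable alternative, skip
  E → Y Y: FIRST \ {ε} = { '*', 'd' } — overlaps FOLLOW(E) on { 'd' }: CONFLICT
  E → X: FIRST \ {ε} = { 'd' } — overlaps FOLLOW(E) on { 'd' }: CONFLICT

X, Y have no nullable alternative, so no FIRST/FOLLOW check is needed there.

So the grammar has 2 FIRST/FOLLOW conflicts (marked CONFLICT above).

Answer: Yes. E → Y Y with FOLLOW(E) on { 'd' }; E → X with FOLLOW(E) on { 'd' }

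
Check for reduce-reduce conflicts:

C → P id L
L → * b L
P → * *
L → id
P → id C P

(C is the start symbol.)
No reduce-reduce conflicts

A reduce-reduce conflict occurs when an LR(0) state has two complete items [A → α .] and [B → β .] — both call for a reduction, and with no lookahead the parser cannot choose between them.

Augment with C' → C and build the canonical LR(0) collection (I0 = CLOSURE({[C' → . C]}), then GOTO on every symbol after a dot until no new states appear). It has 14 states:
  I0: { [C → . P id L], [C' → . C], [P → . * *], [P → . id C P] }  — shift
  I1: { [P → * . *] }  — shift
  I2: { [C' → C .] }  — accept
  I3: { [C → P . id L] }  — shift
  I4: { [C → . P id L], [P → . * *], [P → . id C P], [P → id . C P] }  — shift
  I5: { [P → . * *], [P → . id C P], [P → id C . P] }  — shift
  I6: { [P → id C P .] }  — reduce
  I7: { [C → P id . L], [L → . * b L], [L → . id] }  — shift
  I8: { [L → * . b L] }  — shift
  I9: { [C → P id L .] }  — reduce
  I10: { [L → id .] }  — reduce
  I11: { [L → * b . L], [L → . * b L], [L → . id] }  — shift
  I12: { [L → * b L .] }  — reduce
  I13: { [P → * * .] }  — reduce

No state contains more than one complete item.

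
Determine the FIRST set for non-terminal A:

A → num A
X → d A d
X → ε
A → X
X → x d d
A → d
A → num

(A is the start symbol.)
{ 'd', 'num', 'x', ε }

To compute FIRST(A), examine every production with A on the left-hand side, reading each right-hand side left to right until a non-nullable symbol is reached.

FIRST sets of the other non-terminals involved (by the same procedure, iterated to a fixed point):
  FIRST(X) = { 'd', 'x', ε }

From A → num A:
  - num is a terminal: add 'num' and stop
From A → X:
  - X is a non-terminal: add FIRST(X) \ {ε} = { 'd', 'x' }
    X is nullable and nothing follows, so the whole right-hand side can vanish: ε ∈ FIRST(A)
From A → d:
  - d is a terminal: add 'd' and stop
From A → num:
  - num is a terminal: add 'num' and stop

Collecting: FIRST(A) = { 'd', 'num', 'x', ε }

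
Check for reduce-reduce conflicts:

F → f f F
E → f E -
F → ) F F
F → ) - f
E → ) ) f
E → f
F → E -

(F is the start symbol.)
A reduce-reduce conflict occurs when an LR(0) state has two complete items [A → α .] and [B → β .] — both call for a reduction, and with no lookahead the parser cannot choose between them.

Augment with F' → F and build the canonical LR(0) collection (I0 = CLOSURE({[F' → . F]}), then GOTO on every symbol after a dot until no new states appear). It has 21 states:
  I0: { [E → . ) ) f], [E → . f E -], [E → . f], [F → . ) - f], [F → . ) F F], [F → . E -], [F → . f f F], [F' → . F] }  — shift
  I1: { [E → ) . ) f], [E → . ) ) f], [E → . f E -], [E → . f], [F → ) . - f], [F → ) . F F], [F → . ) - f], [F → . ) F F], [F → . E -], [F → . f f F] }  — shift
  I2: { [F → E . -] }  — shift
  I3: { [F' → F .] }  — accept
  I4: { [E → . ) ) f], [E → . f E -], [E → . f], [E → f . E -], [E → f .], [F → f . f F] }  — shift, reduce
  I5: { [E → ) . ) f] }  — shift
  I6: { [E → f E . -] }  — shift
  I7: { [E → . ) ) f], [E → . f E -], [E → . f], [E → f . E -], [E → f .], [F → . ) - f], [F → . ) F F], [F → . E -], [F → . f f F], [F → f f . F] }  — shift, reduce
  I8: { [E → f E . -], [F → E . -] }  — shift
  I9: { [F → f f F .] }  — reduce
  I10: { [E → f E - .], [F → E - .] }  — 2 reduces
  I11: { [E → f E - .] }  — reduce
  I12: { [E → ) ) . f] }  — shift
  I13: { [E → ) ) f .] }  — reduce
  I14: { [F → E - .] }  — reduce
  I15: { [E → ) ) . f], [E → ) . ) f], [E → . ) ) f], [E → . f E -], [E → . f], [F → ) . - f], [F → ) . F F], [F → . ) - f], [F → . ) F F], [F → . E -], [F → . f f F] }  — shift
  I16: { [F → ) - . f] }  — shift
  I17: { [E → . ) ) f], [E → . f E -], [E → . f], [F → ) F . F], [F → . ) - f], [F → . ) F F], [F → . E -], [F → . f f F] }  — shift
  I18: { [F → ) F F .] }  — reduce
  I19: { [F → ) - f .] }  — reduce
  I20: { [E → ) ) f .], [E → . ) ) f], [E → . f E -], [E → . f], [E → f . E -], [E → f .], [F → f . f F] }  — shift, 2 reduces

I10 contains complete items [E → f E - .], [F → E - .] — reduce-reduce conflict.
I20 contains complete items [E → ) ) f .], [E → f .] — reduce-reduce conflict.

Answer: Yes — I10: [E → f E - .] vs [F → E - .]; I20: [E → ) ) f .] vs [E → f .]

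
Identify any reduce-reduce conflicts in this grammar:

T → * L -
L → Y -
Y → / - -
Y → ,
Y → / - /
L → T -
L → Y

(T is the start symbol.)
A reduce-reduce conflict occurs when an LR(0) state has two complete items [A → α .] and [B → β .] — both call for a reduction, and with no lookahead the parser cannot choose between them.

Augment with T' → T and build the canonical LR(0) collection (I0 = CLOSURE({[T' → . T]}), then GOTO on every symbol after a dot until no new states appear). It has 14 states:
  I0: { [T → . * L -], [T' → . T] }  — shift
  I1: { [L → . T -], [L → . Y -], [L → . Y], [T → * . L -], [T → . * L -], [Y → . ,], [Y → . / - -], [Y → . / - /] }  — shift
  I2: { [T' → T .] }  — accept
  I3: { [Y → , .] }  — reduce
  I4: { [Y → / . - -], [Y → / . - /] }  — shift
  I5: { [T → * L . -] }  — shift
  I6: { [L → T . -] }  — shift
  I7: { [L → Y . -], [L → Y .] }  — shift, reduce
  I8: { [L → Y - .] }  — reduce
  I9: { [L → T - .] }  — reduce
  I10: { [T → * L - .] }  — reduce
  I11: { [Y → / - . -], [Y → / - . /] }  — shift
  I12: { [Y → / - - .] }  — reduce
  I13: { [Y → / - / .] }  — reduce

No state contains more than one complete item.

Answer: No reduce-reduce conflicts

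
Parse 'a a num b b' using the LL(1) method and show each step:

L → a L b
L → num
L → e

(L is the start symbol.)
LL(1) parsing maintains a stack (initially the start symbol over $) and the input. At each step: if the stack top is a terminal, match it against the current input token; if it is a non-terminal N, replace it with the RHS of M[N, lookahead] (the unique production whose predict set contains the lookahead).

Stack is shown with the top on the left.

Stack      Input          Action
--------------------------------
L $        a a num b b $  output L → a L b
a L b $    a a num b b $  match 'a'
L b $      a num b b $    output L → a L b
a L b b $  a num b b $    match 'a'
L b b $    num b b $      output L → num
num b b $  num b b $      match 'num'
b b $      b b $          match 'b'
b $        b $            match 'b'
$          $              accept

The string is accepted.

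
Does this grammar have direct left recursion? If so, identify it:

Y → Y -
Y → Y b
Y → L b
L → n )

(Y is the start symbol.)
Direct left recursion occurs when N → N α for some non-terminal N (the right-hand side begins with the left-hand side itself).

Y → Y -: LEFT RECURSIVE (starts with Y)
Y → Y b: LEFT RECURSIVE (starts with Y)
Y → L b: starts with L
L → n ): starts with n

The grammar has direct left recursion on: Y.

Answer: Yes, Y is left-recursive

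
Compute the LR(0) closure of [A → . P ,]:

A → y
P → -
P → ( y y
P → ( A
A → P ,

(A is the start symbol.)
To compute CLOSURE, for each item [A → α.Bβ] where B is a non-terminal, add [B → .γ] for all productions B → γ; repeat for the newly added items until nothing changes.

Start with: [A → . P ,]
  [A → . P ,] has the dot before P: add [P → . -], [P → . ( y y], [P → . ( A]
No further items can be added.

CLOSURE = { [A → . P ,], [P → . ( A], [P → . ( y y], [P → . -] }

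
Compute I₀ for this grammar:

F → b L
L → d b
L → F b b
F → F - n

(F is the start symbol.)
First, augment the grammar with F' → F
I₀ = CLOSURE({ [F' → . F] }):
  [F' → . F] has the dot before F: add [F → . b L], [F → . F - n]
No further items can be added.

I₀ = { [F → . F - n], [F → . b L], [F' → . F] }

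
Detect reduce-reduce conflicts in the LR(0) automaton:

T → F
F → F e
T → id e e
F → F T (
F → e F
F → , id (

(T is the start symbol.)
A reduce-reduce conflict occurs when an LR(0) state has two complete items [A → α .] and [B → β .] — both call for a reduction, and with no lookahead the parser cannot choose between them.

Augment with T' → T and build the canonical LR(0) collection (I0 = CLOSURE({[T' → . T]}), then GOTO on every symbol after a dot until no new states appear). It has 14 states:
  I0: { [F → . , id (], [F → . F T (], [F → . F e], [F → . e F], [T → . F], [T → . id e e], [T' → . T] }  — shift
  I1: { [F → , . id (] }  — shift
  I2: { [F → . , id (], [F → . F T (], [F → . F e], [F → . e F], [F → F . T (], [F → F . e], [T → . F], [T → . id e e], [T → F .] }  — shift, reduce
  I3: { [T' → T .] }  — accept
  I4: { [F → . , id (], [F → . F T (], [F → . F e], [F → . e F], [F → e . F] }  — shift
  I5: { [T → id . e e] }  — shift
  I6: { [T → id e . e] }  — shift
  I7: { [T → id e e .] }  — reduce
  I8: { [F → . , id (], [F → . F T (], [F → . F e], [F → . e F], [F → F . T (], [F → F . e], [F → e F .], [T → . F], [T → . id e e] }  — shift, reduce
  I9: { [F → F T . (] }  — shift
  I10: { [F → . , id (], [F → . F T (], [F → . F e], [F → . e F], [F → F e .], [F → e . F] }  — shift, reduce
  I11: { [F → F T ( .] }  — reduce
  I12: { [F → , id . (] }  — shift
  I13: { [F → , id ( .] }  — reduce

No state contains more than one complete item.

Answer: No reduce-reduce conflicts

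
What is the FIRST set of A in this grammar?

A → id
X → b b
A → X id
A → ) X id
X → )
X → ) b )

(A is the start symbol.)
{ ')', 'b', 'id' }

FIRST sets of the other non-terminals involved (by the same procedure, iterated to a fixed point):
  FIRST(X) = { ')', 'b' }

From A → id:
  - id is a terminal: add 'id' and stop
From A → X id:
  - X is a non-terminal: add FIRST(X) \ {ε} = { ')', 'b' }
    X is not nullable, so stop
From A → ) X id:
  - ')' is a terminal: add ')' and stop

Collecting: FIRST(A) = { ')', 'b', 'id' }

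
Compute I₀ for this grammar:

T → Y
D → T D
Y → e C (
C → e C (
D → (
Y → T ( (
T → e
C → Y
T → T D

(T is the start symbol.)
First, augment the grammar with T' → T
I₀ = CLOSURE({ [T' → . T] }):
  [T' → . T] has the dot before T: add [T → . Y], [T → . e], [T → . T D]
  [T → . Y] has the dot before Y: add [Y → . e C (], [Y → . T ( (]
No further items can be added.

I₀ = { [T → . T D], [T → . Y], [T → . e], [T' → . T], [Y → . T ( (], [Y → . e C (] }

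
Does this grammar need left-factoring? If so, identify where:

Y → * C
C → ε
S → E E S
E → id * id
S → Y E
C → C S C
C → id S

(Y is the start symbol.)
No, left-factoring is not needed

Left-factoring is needed when two productions for the same non-terminal
share a common prefix on the right-hand side.

Productions for C:
  C → ε
  C → C S C
  C → id S
Productions for S:
  S → E E S
  S → Y E

No common prefixes found.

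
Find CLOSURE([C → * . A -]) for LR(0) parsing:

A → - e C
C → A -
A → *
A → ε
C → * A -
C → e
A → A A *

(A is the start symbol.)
To compute CLOSURE, for each item [A → α.Bβ] where B is a non-terminal, add [B → .γ] for all productions B → γ; repeat for the newly added items until nothing changes.

Start with: [C → * . A -]
  [C → * . A -] has the dot before A: add [A → . - e C], [A → . *], [A → .], [A → . A A *]
No further items can be added.

CLOSURE = { [A → . *], [A → . - e C], [A → . A A *], [A → .], [C → * . A -] }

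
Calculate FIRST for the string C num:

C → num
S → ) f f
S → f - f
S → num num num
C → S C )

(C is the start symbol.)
FIRST sets of the non-terminals involved (from the grammar, by fixed-point iteration):
  FIRST(C) = { ')', 'f', 'num' }

To compute FIRST(C num), process the symbols left to right:
Symbol C is a non-terminal. Add FIRST(C) \ {ε} = { ')', 'f', 'num' }
C is not nullable (ε ∉ FIRST(C)), so stop here.
FIRST(C num) = { ')', 'f', 'num' }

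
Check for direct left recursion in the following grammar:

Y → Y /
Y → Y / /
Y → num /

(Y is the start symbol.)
Y → Y /: LEFT RECURSIVE (starts with Y)
Y → Y / /: LEFT RECURSIVE (starts with Y)
Y → num /: starts with num

The grammar has direct left recursion on: Y.

Answer: Yes, Y is left-recursive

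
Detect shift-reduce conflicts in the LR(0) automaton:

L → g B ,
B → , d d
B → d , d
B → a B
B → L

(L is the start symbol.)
A shift-reduce conflict occurs when an LR(0) state has both:
  - a complete (reduce) item [A → α .] (dot at the end), and
  - a shift item [B → β . c γ] (dot before a terminal).

Augment with L' → L and build the canonical LR(0) collection (I0 = CLOSURE({[L' → . L]}), then GOTO on every symbol after a dot until no new states appear). It has 14 states:
  I0: { [L → . g B ,], [L' → . L] }  — shift
  I1: { [L' → L .] }  — accept
  I2: { [B → . , d d], [B → . L], [B → . a B], [B → . d , d], [L → . g B ,], [L → g . B ,] }  — shift
  I3: { [B → , . d d] }  — shift
  I4: { [L → g B . ,] }  — shift
  I5: { [B → L .] }  — reduce
  I6: { [B → . , d d], [B → . L], [B → . a B], [B → . d , d], [B → a . B], [L → . g B ,] }  — shift
  I7: { [B → d . , d] }  — shift
  I8: { [B → d , . d] }  — shift
  I9: { [B → d , d .] }  — reduce
  I10: { [B → a B .] }  — reduce
  I11: { [L → g B , .] }  — reduce
  I12: { [B → , d . d] }  — shift
  I13: { [B → , d d .] }  — reduce

No state contains both a complete item and a shift item.

Answer: No shift-reduce conflicts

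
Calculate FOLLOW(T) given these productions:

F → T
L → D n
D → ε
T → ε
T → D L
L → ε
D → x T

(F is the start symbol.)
In F → T: T is at the end, add FOLLOW(F)
In D → x T: T is at the end, add FOLLOW(D)

The FOLLOW sets referred to above (computed the same way, to a fixed point):
  FOLLOW(F) = { $ }
  FOLLOW(D) = { $, 'n', 'x' }

Taking the union: FOLLOW(T) = { $, 'n', 'x' }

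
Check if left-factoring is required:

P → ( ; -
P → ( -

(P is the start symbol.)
Left-factoring is needed when two productions for the same non-terminal
share a common prefix on the right-hand side.

Productions for P:
  P → ( ; -
  P → ( -

Found common prefix '(' in productions for P

Answer: Yes, P has productions with common prefix '('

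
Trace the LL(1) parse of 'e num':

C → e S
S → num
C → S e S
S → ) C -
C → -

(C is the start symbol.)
LL(1) parsing maintains a stack (initially the start symbol over $) and the input. At each step: if the stack top is a terminal, match it against the current input token; if it is a non-terminal N, replace it with the RHS of M[N, lookahead] (the unique production whose predict set contains the lookahead).

Stack is shown with the top on the left.

Stack  Input    Action
----------------------
C $    e num $  output C → e S
e S $  e num $  match 'e'
S $    num $    output S → num
num $  num $    match 'num'
$      $        accept

The string is accepted.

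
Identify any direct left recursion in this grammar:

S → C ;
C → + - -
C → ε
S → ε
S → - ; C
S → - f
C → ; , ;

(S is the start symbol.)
No direct left recursion

S → C ;: starts with C
C → + - -: starts with '+'
C → ε: starts with ε
S → ε: starts with ε
S → - ; C: starts with '-'
S → - f: starts with '-'
C → ; , ;: starts with ';'

No direct left recursion found.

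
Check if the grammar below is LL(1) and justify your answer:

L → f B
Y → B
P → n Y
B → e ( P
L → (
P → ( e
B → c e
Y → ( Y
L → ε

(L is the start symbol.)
Relevant sets:
  FIRST(B) = { 'c', 'e' }
  FOLLOW(L) = { $ }

For L:
  PREDICT(L → f B) = { 'f' }
  PREDICT(L → '(') = { '(' }
  PREDICT(L → ε) = { $ }
For Y:
  PREDICT(Y → B) = { 'c', 'e' }
  PREDICT(Y → '(' Y) = { '(' }
For P:
  PREDICT(P → n Y) = { 'n' }
  PREDICT(P → '(' e) = { '(' }
For B:
  PREDICT(B → e '(' P) = { 'e' }
  PREDICT(B → c e) = { 'c' }

All predict sets are disjoint. The grammar IS LL(1).

Answer: Yes, the grammar is LL(1).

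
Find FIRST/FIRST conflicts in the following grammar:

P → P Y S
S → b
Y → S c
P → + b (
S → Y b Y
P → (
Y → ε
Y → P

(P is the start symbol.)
Yes. P → P Y S / P → '+' b '(' on { '+' }; P → P Y S / P → '(' on { '(' }; S → b / S → Y b Y on { 'b' }; Y → S c / Y → P on { '(', '+' }

A FIRST/FIRST conflict occurs when two productions N → α and N → β for the same non-terminal have FIRST(α) ∩ FIRST(β) ≠ ∅ (with ε ∈ FIRST of a nullable right-hand side, so two nullable alternatives also conflict).

FIRST sets of the non-terminals at (or reachable through a nullable prefix from) the front of some alternative:
  FIRST(P) = { '(', '+' }
  FIRST(Y) = { '(', '+', 'b', ε }
  FIRST(S) = { '(', '+', 'b' }

Productions for P:
  P → P Y S: FIRST = { '(', '+' }
  P → + b (: FIRST = { '+' }
  P → (: FIRST = { '(' }
Productions for S:
  S → b: FIRST = { 'b' }
  S → Y b Y: FIRST = { '(', '+', 'b' }
Productions for Y:
  Y → S c: FIRST = { '(', '+', 'b' }
  Y → ε: FIRST = { ε }
  Y → P: FIRST = { '(', '+' }

Conflict for P: P → P Y S and P → + b (
  Overlap: { '+' }
Conflict for P: P → P Y S and P → (
  Overlap: { '(' }
Conflict for S: S → b and S → Y b Y
  Overlap: { 'b' }
Conflict for Y: Y → S c and Y → P
  Overlap: { '(', '+' }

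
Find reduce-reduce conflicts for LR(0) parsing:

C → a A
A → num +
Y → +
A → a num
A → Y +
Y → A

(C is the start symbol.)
A reduce-reduce conflict occurs when an LR(0) state has two complete items [A → α .] and [B → β .] — both call for a reduction, and with no lookahead the parser cannot choose between them.

Augment with C' → C and build the canonical LR(0) collection (I0 = CLOSURE({[C' → . C]}), then GOTO on every symbol after a dot until no new states appear). It has 11 states:
  I0: { [C → . a A], [C' → . C] }  — shift
  I1: { [C' → C .] }  — accept
  I2: { [A → . Y +], [A → . a num], [A → . num +], [C → a . A], [Y → . +], [Y → . A] }  — shift
  I3: { [Y → + .] }  — reduce
  I4: { [C → a A .], [Y → A .] }  — 2 reduces
  I5: { [A → Y . +] }  — shift
  I6: { [A → a . num] }  — shift
  I7: { [A → num . +] }  — shift
  I8: { [A → num + .] }  — reduce
  I9: { [A → a num .] }  — reduce
  I10: { [A → Y + .] }  — reduce

I4 contains complete items [C → a A .], [Y → A .] — reduce-reduce conflict.

Answer: Yes — I4: [C → a A .] vs [Y → A .]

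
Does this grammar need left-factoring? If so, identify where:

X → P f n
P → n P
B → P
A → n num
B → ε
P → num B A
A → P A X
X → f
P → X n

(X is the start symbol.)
No, left-factoring is not needed

Left-factoring is needed when two productions for the same non-terminal
share a common prefix on the right-hand side.

Productions for X:
  X → P f n
  X → f
Productions for P:
  P → n P
  P → num B A
  P → X n
Productions for B:
  B → P
  B → ε
Productions for A:
  A → n num
  A → P A X

No common prefixes found.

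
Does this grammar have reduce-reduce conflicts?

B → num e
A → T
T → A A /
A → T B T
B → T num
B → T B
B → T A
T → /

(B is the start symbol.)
Yes — I10: [A → T .] vs [A → T B T .]; I14: [T → / .] vs [T → A A / .]

Augment with B' → B and build the canonical LR(0) collection (I0 = CLOSURE({[B' → . B]}), then GOTO on every symbol after a dot until no new states appear). It has 15 states:
  I0: { [A → . T B T], [A → . T], [B → . T A], [B → . T B], [B → . T num], [B → . num e], [B' → . B], [T → . /], [T → . A A /] }  — shift
  I1: { [T → / .] }  — reduce
  I2: { [A → . T B T], [A → . T], [T → . /], [T → . A A /], [T → A . A /] }  — shift
  I3: { [B' → B .] }  — accept
  I4: { [A → . T B T], [A → . T], [A → T . B T], [A → T .], [B → . T A], [B → . T B], [B → . T num], [B → . num e], [B → T . A], [B → T . B], [B → T . num], [T → . /], [T → . A A /] }  — shift, reduce
  I5: { [B → num . e] }  — shift
  I6: { [B → num e .] }  — reduce
  I7: { [A → . T B T], [A → . T], [B → T A .], [T → . /], [T → . A A /], [T → A . A /] }  — shift, reduce
  I8: { [A → . T B T], [A → . T], [A → T B . T], [B → T B .], [T → . /], [T → . A A /] }  — shift, reduce
  I9: { [B → T num .], [B → num . e] }  — shift, reduce
  I10: { [A → . T B T], [A → . T], [A → T . B T], [A → T .], [A → T B T .], [B → . T A], [B → . T B], [B → . T num], [B → . num e], [T → . /], [T → . A A /] }  — shift, 2 reduces
  I11: { [A → . T B T], [A → . T], [A → T B . T], [T → . /], [T → . A A /] }  — shift
  I12: { [A → . T B T], [A → . T], [T → . /], [T → . A A /], [T → A . A /], [T → A A . /] }  — shift
  I13: { [A → . T B T], [A → . T], [A → T . B T], [A → T .], [B → . T A], [B → . T B], [B → . T num], [B → . num e], [T → . /], [T → . A A /] }  — shift, reduce
  I14: { [T → / .], [T → A A / .] }  — 2 reduces

I10 contains complete items [A → T .], [A → T B T .] — reduce-reduce conflict.
I14 contains complete items [T → / .], [T → A A / .] — reduce-reduce conflict.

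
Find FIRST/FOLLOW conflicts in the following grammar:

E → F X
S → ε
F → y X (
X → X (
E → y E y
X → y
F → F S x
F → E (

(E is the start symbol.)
No FIRST/FOLLOW conflicts.

A FIRST/FOLLOW conflict occurs when a non-terminal N has a nullable alternative N → β (β ⇒* ε) and another alternative N → α with FIRST(α) ∩ FOLLOW(N) ≠ ∅: on such a lookahead the parser cannot decide between expanding α and letting N vanish via β.

Nullable non-terminals: S.
S has a nullable alternative but only one production, so nothing to check.

E, F, X have no nullable alternative, so no FIRST/FOLLOW check is needed there.

No FIRST/FOLLOW conflicts found.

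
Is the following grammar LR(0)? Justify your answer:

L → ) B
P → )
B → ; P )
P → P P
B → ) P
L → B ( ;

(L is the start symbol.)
No. Reduce-reduce conflict: [B → ; P ) .] and [P → ) .]

A grammar is LR(0) if no state in the canonical LR(0) collection has:
  - both a shift item (dot before a terminal) and a complete item (shift-reduce conflict), or
  - two or more complete items (reduce-reduce conflict; the accept item [L' → L .] counts as a complete item here).

Augment with L' → L and build the canonical LR(0) collection (I0 = CLOSURE({[L' → . L]}), then GOTO on every symbol after a dot until no new states appear). It has 14 states:
  I0: { [B → . ) P], [B → . ; P )], [L → . ) B], [L → . B ( ;], [L' → . L] }  — shift
  I1: { [B → ) . P], [B → . ) P], [B → . ; P )], [L → ) . B], [P → . )], [P → . P P] }  — shift
  I2: { [B → ; . P )], [P → . )], [P → . P P] }  — shift
  I3: { [L → B . ( ;] }  — shift
  I4: { [L' → L .] }  — accept
  I5: { [L → B ( . ;] }  — shift
  I6: { [L → B ( ; .] }  — reduce
  I7: { [P → ) .] }  — reduce
  I8: { [B → ; P . )], [P → . )], [P → . P P], [P → P . P] }  — shift
  I9: { [B → ; P ) .], [P → ) .] }  — 2 reduces
  I10: { [P → . )], [P → . P P], [P → P . P], [P → P P .] }  — shift, reduce
  I11: { [B → ) . P], [P → ) .], [P → . )], [P → . P P] }  — shift, reduce
  I12: { [L → ) B .] }  — reduce
  I13: { [B → ) P .], [P → . )], [P → . P P], [P → P . P] }  — shift, reduce

Conflict in state I9:
  Reduce-reduce conflict: [B → ; P ) .] and [P → ) .]
So the grammar is NOT LR(0).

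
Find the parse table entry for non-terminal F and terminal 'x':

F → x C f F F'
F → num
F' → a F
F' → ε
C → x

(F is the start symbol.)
To find M[F, 'x'], we find productions for F where 'x' is in the predict set (PREDICT(N → α) = (FIRST(α) \ {ε}) ∪ (FOLLOW(N) if α ⇒* ε)).

F → x C f F F': PREDICT = { 'x' }
  'x' is in predict set, so this production goes in M[F, 'x']
F → num: PREDICT = { 'num' }

M[F, 'x'] = F → x C f F F'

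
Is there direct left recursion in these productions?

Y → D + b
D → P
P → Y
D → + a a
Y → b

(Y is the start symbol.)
No direct left recursion

Direct left recursion occurs when N → N α for some non-terminal N (the right-hand side begins with the left-hand side itself).

Y → D + b: starts with D
D → P: starts with P
P → Y: starts with Y
D → + a a: starts with '+'
Y → b: starts with b

No direct left recursion found.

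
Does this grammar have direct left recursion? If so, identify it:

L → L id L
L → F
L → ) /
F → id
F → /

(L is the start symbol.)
Yes, L is left-recursive

L → L id L: LEFT RECURSIVE (starts with L)
L → F: starts with F
L → ) /: starts with ')'
F → id: starts with id
F → /: starts with '/'

The grammar has direct left recursion on: L.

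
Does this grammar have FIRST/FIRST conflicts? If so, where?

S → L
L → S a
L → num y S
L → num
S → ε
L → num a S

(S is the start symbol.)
A FIRST/FIRST conflict occurs when two productions N → α and N → β for the same non-terminal have FIRST(α) ∩ FIRST(β) ≠ ∅ (with ε ∈ FIRST of a nullable right-hand side, so two nullable alternatives also conflict).

FIRST sets of the non-terminals at (or reachable through a nullable prefix from) the front of some alternative:
  FIRST(L) = { 'a', 'num' }
  FIRST(S) = { 'a', 'num', ε }

Productions for S:
  S → L: FIRST = { 'a', 'num' }
  S → ε: FIRST = { ε }
Productions for L:
  L → S a: FIRST = { 'a', 'num' }
  L → num y S: FIRST = { 'num' }
  L → num: FIRST = { 'num' }
  L → num a S: FIRST = { 'num' }

Conflict for L: L → S a and L → num y S
  Overlap: { 'num' }
Conflict for L: L → S a and L → num
  Overlap: { 'num' }
Conflict for L: L → S a and L → num a S
  Overlap: { 'num' }
Conflict for L: L → num y S and L → num
  Overlap: { 'num' }
Conflict for L: L → num y S and L → num a S
  Overlap: { 'num' }
Conflict for L: L → num and L → num a S
  Overlap: { 'num' }

Answer: Yes. L → S a / L → num y S on { 'num' }; L → S a / L → num on { 'num' }; L → S a / L → num a S on { 'num' }; L → num y S / L → num on { 'num' }; L → num y S / L → num a S on { 'num' }; L → num / L → num a S on { 'num' }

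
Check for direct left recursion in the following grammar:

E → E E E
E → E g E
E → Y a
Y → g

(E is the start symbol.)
E → E E E: LEFT RECURSIVE (starts with E)
E → E g E: LEFT RECURSIVE (starts with E)
E → Y a: starts with Y
Y → g: starts with g

The grammar has direct left recursion on: E.

Answer: Yes, E is left-recursive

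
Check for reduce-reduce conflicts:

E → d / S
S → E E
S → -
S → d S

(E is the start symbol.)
A reduce-reduce conflict occurs when an LR(0) state has two complete items [A → α .] and [B → β .] — both call for a reduction, and with no lookahead the parser cannot choose between them.

Augment with E' → E and build the canonical LR(0) collection (I0 = CLOSURE({[E' → . E]}), then GOTO on every symbol after a dot until no new states appear). It has 10 states:
  I0: { [E → . d / S], [E' → . E] }  — shift
  I1: { [E' → E .] }  — accept
  I2: { [E → d . / S] }  — shift
  I3: { [E → . d / S], [E → d / . S], [S → . -], [S → . E E], [S → . d S] }  — shift
  I4: { [S → - .] }  — reduce
  I5: { [E → . d / S], [S → E . E] }  — shift
  I6: { [E → d / S .] }  — reduce
  I7: { [E → . d / S], [E → d . / S], [S → . -], [S → . E E], [S → . d S], [S → d . S] }  — shift
  I8: { [S → d S .] }  — reduce
  I9: { [S → E E .] }  — reduce

No state contains more than one complete item.

Answer: No reduce-reduce conflicts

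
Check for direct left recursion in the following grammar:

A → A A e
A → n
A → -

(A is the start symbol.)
Direct left recursion occurs when N → N α for some non-terminal N (the right-hand side begins with the left-hand side itself).

A → A A e: LEFT RECURSIVE (starts with A)
A → n: starts with n
A → -: starts with '-'

The grammar has direct left recursion on: A.

Answer: Yes, A is left-recursive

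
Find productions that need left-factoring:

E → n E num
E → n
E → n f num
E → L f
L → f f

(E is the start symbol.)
Yes, E has productions with common prefix 'n'

Left-factoring is needed when two productions for the same non-terminal
share a common prefix on the right-hand side.

Productions for E:
  E → n E num
  E → n
  E → n f num
  E → L f

Found common prefix 'n' in productions for E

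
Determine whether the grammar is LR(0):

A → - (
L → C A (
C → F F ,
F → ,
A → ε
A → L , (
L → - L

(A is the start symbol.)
No. Shift-reduce conflict between [A → .] and [A → . - (]

Augment with A' → A and build the canonical LR(0) collection (I0 = CLOSURE({[A' → . A]}), then GOTO on every symbol after a dot until no new states appear). It has 16 states:
  I0: { [A → . - (], [A → . L , (], [A → .], [A' → . A], [C → . F F ,], [F → . ,], [L → . - L], [L → . C A (] }  — shift, reduce
  I1: { [F → , .] }  — reduce
  I2: { [A → - . (], [C → . F F ,], [F → . ,], [L → - . L], [L → . - L], [L → . C A (] }  — shift
  I3: { [A' → A .] }  — accept
  I4: { [A → . - (], [A → . L , (], [A → .], [C → . F F ,], [F → . ,], [L → . - L], [L → . C A (], [L → C . A (] }  — shift, reduce
  I5: { [C → F . F ,], [F → . ,] }  — shift
  I6: { [A → L . , (] }  — shift
  I7: { [A → L , . (] }  — shift
  I8: { [A → L , ( .] }  — reduce
  I9: { [C → F F . ,] }  — shift
  I10: { [C → F F , .] }  — reduce
  I11: { [L → C A . (] }  — shift
  I12: { [L → C A ( .] }  — reduce
  I13: { [A → - ( .] }  — reduce
  I14: { [C → . F F ,], [F → . ,], [L → - . L], [L → . - L], [L → . C A (] }  — shift
  I15: { [L → - L .] }  — reduce

Conflict in state I0:
  Shift-reduce conflict between [A → .] and [A → . - (]
So the grammar is NOT LR(0).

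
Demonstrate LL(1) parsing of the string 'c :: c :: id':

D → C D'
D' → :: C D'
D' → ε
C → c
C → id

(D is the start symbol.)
Stack is shown with the top on the left.

Stack      Input           Action
---------------------------------
D $        c :: c :: id $  output D → C D'
C D' $     c :: c :: id $  output C → c
c D' $     c :: c :: id $  match 'c'
D' $       :: c :: id $    output D' → :: C D'
:: C D' $  :: c :: id $    match '::'
C D' $     c :: id $       output C → c
c D' $     c :: id $       match 'c'
D' $       :: id $         output D' → :: C D'
:: C D' $  :: id $         match '::'
C D' $     id $            output C → id
id D' $    id $            match 'id'
D' $       $               output D' → ε
$          $               accept

The string is accepted.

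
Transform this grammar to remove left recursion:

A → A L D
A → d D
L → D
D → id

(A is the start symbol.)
A → d D A'
A' → L D A'
A' → ε
L → D
D → id

A is directly left-recursive. The standard transformation for
  A → A α₁ | ... | A α_m | β₁ | ... | β_n
is
  A  → β₁ A' | ... | β_n A'
  A' → α₁ A' | ... | α_m A' | ε

A → d D becomes A → d D A'
A → A L D becomes A' → L D A'
Add A' → ε

Productions for other non-terminals are unchanged:
  L → D
  D → id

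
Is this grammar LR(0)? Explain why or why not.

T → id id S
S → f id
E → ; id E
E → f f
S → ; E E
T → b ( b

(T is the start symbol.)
Yes, the grammar is LR(0)

A grammar is LR(0) if no state in the canonical LR(0) collection has:
  - both a shift item (dot before a terminal) and a complete item (shift-reduce conflict), or
  - two or more complete items (reduce-reduce conflict; the accept item [T' → T .] counts as a complete item here).

Augment with T' → T and build the canonical LR(0) collection (I0 = CLOSURE({[T' → . T]}), then GOTO on every symbol after a dot until no new states appear). It has 18 states:
  I0: { [T → . b ( b], [T → . id id S], [T' → . T] }  — shift
  I1: { [T' → T .] }  — accept
  I2: { [T → b . ( b] }  — shift
  I3: { [T → id . id S] }  — shift
  I4: { [S → . ; E E], [S → . f id], [T → id id . S] }  — shift
  I5: { [E → . ; id E], [E → . f f], [S → ; . E E] }  — shift
  I6: { [T → id id S .] }  — reduce
  I7: { [S → f . id] }  — shift
  I8: { [S → f id .] }  — reduce
  I9: { [E → ; . id E] }  — shift
  I10: { [E → . ; id E], [E → . f f], [S → ; E . E] }  — shift
  I11: { [E → f . f] }  — shift
  I12: { [E → f f .] }  — reduce
  I13: { [S → ; E E .] }  — reduce
  I14: { [E → . ; id E], [E → . f f], [E → ; id . E] }  — shift
  I15: { [E → ; id E .] }  — reduce
  I16: { [T → b ( . b] }  — shift
  I17: { [T → b ( b .] }  — reduce

Every state is either a pure shift/goto state or contains exactly one complete item and nothing to shift — no conflicts. The grammar is LR(0).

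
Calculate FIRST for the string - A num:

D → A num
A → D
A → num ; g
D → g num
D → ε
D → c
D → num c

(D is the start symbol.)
To compute FIRST(- A num), process the symbols left to right:
Symbol - is a terminal. Add '-' and stop.
FIRST(- A num) = { '-' }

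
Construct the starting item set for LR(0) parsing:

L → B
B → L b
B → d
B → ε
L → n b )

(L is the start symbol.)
{ [B → . L b], [B → . d], [B → .], [L → . B], [L → . n b )], [L' → . L] }

First, augment the grammar with L' → L
I₀ = CLOSURE({ [L' → . L] }):
  [L' → . L] has the dot before L: add [L → . B], [L → . n b )]
  [L → . B] has the dot before B: add [B → . L b], [B → . d], [B → .]
No further items can be added.

I₀ = { [B → . L b], [B → . d], [B → .], [L → . B], [L → . n b )], [L' → . L] }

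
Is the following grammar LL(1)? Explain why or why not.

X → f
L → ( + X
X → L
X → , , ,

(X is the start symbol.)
A grammar is LL(1) if for each non-terminal N with multiple productions, the predict sets of those productions are pairwise disjoint, where PREDICT(N → α) = (FIRST(α) \ {ε}) ∪ (FOLLOW(N) if α ⇒* ε).

Relevant sets:
  FIRST(L) = { '(' }

For X:
  PREDICT(X → f) = { 'f' }
  PREDICT(X → L) = { '(' }
  PREDICT(X → ',' ',' ',') = { ',' }
L has a single production, so nothing to check there.

All predict sets are disjoint. The grammar IS LL(1).

Answer: Yes, the grammar is LL(1).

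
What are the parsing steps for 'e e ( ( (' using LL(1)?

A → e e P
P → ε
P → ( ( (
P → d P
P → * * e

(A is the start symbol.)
Stack is shown with the top on the left.

Stack    Input        Action
----------------------------
A $      e e ( ( ( $  output A → e e P
e e P $  e e ( ( ( $  match 'e'
e P $    e ( ( ( $    match 'e'
P $      ( ( ( $      output P → ( ( (
( ( ( $  ( ( ( $      match '('
( ( $    ( ( $        match '('
( $      ( $          match '('
$        $            accept

The string is accepted.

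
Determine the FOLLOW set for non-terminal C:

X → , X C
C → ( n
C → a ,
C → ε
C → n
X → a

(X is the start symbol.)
To compute FOLLOW(C), find every occurrence of C on a right-hand side N → α C β: add FIRST(β) \ {ε}, and if β is empty or nullable also add FOLLOW(N). Iterate to a fixed point.

In X → , X C: C is at the end, add FOLLOW(X)

The FOLLOW sets referred to above (computed the same way, to a fixed point):
  FOLLOW(X) = { $, '(', 'a', 'n' }

Taking the union: FOLLOW(C) = { $, '(', 'a', 'n' }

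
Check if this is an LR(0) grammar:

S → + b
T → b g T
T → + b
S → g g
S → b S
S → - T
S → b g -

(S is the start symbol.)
Yes, the grammar is LR(0)

Augment with S' → S and build the canonical LR(0) collection (I0 = CLOSURE({[S' → . S]}), then GOTO on every symbol after a dot until no new states appear). It has 17 states:
  I0: { [S → . + b], [S → . - T], [S → . b S], [S → . b g -], [S → . g g], [S' → . S] }  — shift
  I1: { [S → + . b] }  — shift
  I2: { [S → - . T], [T → . + b], [T → . b g T] }  — shift
  I3: { [S' → S .] }  — accept
  I4: { [S → . + b], [S → . - T], [S → . b S], [S → . b g -], [S → . g g], [S → b . S], [S → b . g -] }  — shift
  I5: { [S → g . g] }  — shift
  I6: { [S → g g .] }  — reduce
  I7: { [S → b S .] }  — reduce
  I8: { [S → b g . -], [S → g . g] }  — shift
  I9: { [S → b g - .] }  — reduce
  I10: { [T → + . b] }  — shift
  I11: { [S → - T .] }  — reduce
  I12: { [T → b . g T] }  — shift
  I13: { [T → . + b], [T → . b g T], [T → b g . T] }  — shift
  I14: { [T → b g T .] }  — reduce
  I15: { [T → + b .] }  — reduce
  I16: { [S → + b .] }  — reduce

Every state is either a pure shift/goto state or contains exactly one complete item and nothing to shift — no conflicts. The grammar is LR(0).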